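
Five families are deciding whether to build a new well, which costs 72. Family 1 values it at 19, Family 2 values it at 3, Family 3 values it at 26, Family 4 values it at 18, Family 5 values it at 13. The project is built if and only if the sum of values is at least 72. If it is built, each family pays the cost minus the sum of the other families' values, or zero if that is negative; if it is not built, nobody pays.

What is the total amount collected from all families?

Total value 79 ≥ cost 72, so it is built.
Family 1: others sum to 60; max(0, 72 - 60) = 12.
Family 2: others sum to 76; max(0, 72 - 76) = 0.
Family 3: others sum to 53; max(0, 72 - 53) = 19.
Family 4: others sum to 61; max(0, 72 - 61) = 11.
Family 5: others sum to 66; max(0, 72 - 66) = 6.
Total collected = 12 + 0 + 19 + 11 + 6 = 48.

48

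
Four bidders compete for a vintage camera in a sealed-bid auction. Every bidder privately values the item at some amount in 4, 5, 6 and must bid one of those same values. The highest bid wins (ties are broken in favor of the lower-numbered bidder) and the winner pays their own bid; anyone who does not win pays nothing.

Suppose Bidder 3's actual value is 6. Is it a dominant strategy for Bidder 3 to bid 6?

No

Consider the case where Bidder 1 bids 4, Bidder 2 bids 4 and Bidder 4 bids 4.
Truthful bid 6: wins, pays 6, utility 6 - 6 = 0.
Bid 5 instead: wins, pays 5, utility 6 - 5 = 1.
Since 1 > 0, bidding 5 is strictly better here, so truthful bidding is not dominant.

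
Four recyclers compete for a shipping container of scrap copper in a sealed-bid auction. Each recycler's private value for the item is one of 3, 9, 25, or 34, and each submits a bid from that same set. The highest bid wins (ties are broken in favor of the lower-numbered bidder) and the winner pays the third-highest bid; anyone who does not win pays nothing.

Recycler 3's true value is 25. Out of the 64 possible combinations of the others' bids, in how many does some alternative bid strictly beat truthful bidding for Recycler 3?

Others bid (3, 3, 34): truth gives 0; bid 34 gives 22 > 0. Violating.
Others bid (3, 9, 34): truth gives 0; bid 34 gives 16 > 0. Violating.
Others bid (3, 25, 3): truth gives 0; bid 34 gives 22 > 0. Violating.
Others bid (3, 25, 9): truth gives 0; bid 34 gives 16 > 0. Violating.
Others bid (3, 3, 3): truth gives 22; no alternative beats it.
Others bid (3, 3, 9): truth gives 22; no alternative beats it.
(Checking all 64 profiles: 12 have a profitable deviation, 52 do not.)

12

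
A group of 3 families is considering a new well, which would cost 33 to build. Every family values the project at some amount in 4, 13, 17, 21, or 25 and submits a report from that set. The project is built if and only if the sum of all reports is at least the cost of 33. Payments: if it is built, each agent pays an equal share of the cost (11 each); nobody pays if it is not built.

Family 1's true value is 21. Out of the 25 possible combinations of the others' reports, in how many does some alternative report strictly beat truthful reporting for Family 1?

Others report (4, 4): truth gives 0; report 25 gives 10 > 0. Violating.
Others report (4, 13): truth gives 10; no alternative beats it.
Others report (4, 17): truth gives 10; no alternative beats it.
(Checking all 25 profiles: 1 has a profitable deviation, 24 do not.)

1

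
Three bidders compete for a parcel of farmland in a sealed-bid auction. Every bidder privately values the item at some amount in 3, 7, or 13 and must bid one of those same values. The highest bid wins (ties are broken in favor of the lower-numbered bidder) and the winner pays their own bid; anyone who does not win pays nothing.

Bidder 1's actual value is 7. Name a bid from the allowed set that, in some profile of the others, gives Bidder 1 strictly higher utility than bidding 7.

3

Suppose Bidder 2 bids 3 and Bidder 3 bids 3.
Bid 7: wins, pays 7, utility 7 - 7 = 0.
Bid 3: wins, pays 3, utility 7 - 3 = 4.
So bidding 3 beats truth here (4 > 0).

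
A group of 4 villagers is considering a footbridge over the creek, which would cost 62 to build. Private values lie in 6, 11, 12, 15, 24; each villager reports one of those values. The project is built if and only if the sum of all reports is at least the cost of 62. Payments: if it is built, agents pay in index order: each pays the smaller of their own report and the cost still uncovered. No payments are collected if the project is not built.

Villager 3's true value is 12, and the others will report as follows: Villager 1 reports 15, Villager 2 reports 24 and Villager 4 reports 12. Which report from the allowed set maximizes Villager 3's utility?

11

Report 6: project not built, utility 0.
Report 11: project built, pays 11, utility 12 - 11 = 1.
Report 12: project built, pays 12, utility 12 - 12 = 0.
Report 15: project built, pays 15, utility 12 - 15 = -3.
Report 24: project built, pays 23, utility 12 - 23 = -11.
The best choice is 11 with utility 1.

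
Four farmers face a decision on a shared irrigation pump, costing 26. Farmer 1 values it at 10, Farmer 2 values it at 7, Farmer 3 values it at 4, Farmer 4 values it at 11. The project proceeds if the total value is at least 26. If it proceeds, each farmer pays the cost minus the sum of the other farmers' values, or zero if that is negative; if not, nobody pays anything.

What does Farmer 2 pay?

Total value 32 ≥ cost 26, so the project is built.
The other farmers' values sum to 25.
Cost minus that sum is 26 - 25 = 1.

1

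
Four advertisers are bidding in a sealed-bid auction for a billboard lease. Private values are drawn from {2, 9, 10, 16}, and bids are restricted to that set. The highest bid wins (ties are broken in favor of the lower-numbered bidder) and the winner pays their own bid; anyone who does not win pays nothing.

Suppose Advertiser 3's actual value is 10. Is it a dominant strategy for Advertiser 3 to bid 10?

No

Consider the case where Advertiser 1 bids 2, Advertiser 2 bids 2 and Advertiser 4 bids 2.
Truthful bid 10: wins, pays 10, utility 10 - 10 = 0.
Bid 9 instead: wins, pays 9, utility 10 - 9 = 1.
Since 1 > 0, bidding 9 is strictly better here, so truthful bidding is not dominant.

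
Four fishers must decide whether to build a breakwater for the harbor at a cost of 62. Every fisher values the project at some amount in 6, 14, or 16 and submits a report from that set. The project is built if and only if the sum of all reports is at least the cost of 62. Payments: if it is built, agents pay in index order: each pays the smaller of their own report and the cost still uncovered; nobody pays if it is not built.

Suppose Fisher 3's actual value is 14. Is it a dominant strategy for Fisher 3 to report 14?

Check each profile of the others' reports and compare truth against every alternative report.
Others report (6, 6, 6): truth gives 0, best alternative gives 0.
Others report (6, 6, 14): truth gives 0, best alternative gives 0.
Others report (6, 6, 16): truth gives 0, best alternative gives 0.
Others report (6, 14, 6): truth gives 0, best alternative gives 0.
Others report (6, 14, 14): truth gives 0, best alternative gives 0.
Others report (6, 14, 16): truth gives 0, best alternative gives 0.
(Remaining 21 profiles checked similarly; truth is weakly best in each.)
In every case the truthful report is at least as good as any alternative, so it is a dominant strategy.

Yes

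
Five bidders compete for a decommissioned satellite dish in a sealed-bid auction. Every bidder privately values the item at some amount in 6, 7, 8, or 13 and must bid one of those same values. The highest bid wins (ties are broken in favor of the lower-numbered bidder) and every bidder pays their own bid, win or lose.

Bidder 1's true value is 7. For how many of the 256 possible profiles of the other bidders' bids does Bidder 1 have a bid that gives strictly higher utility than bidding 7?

Others bid (6, 6, 6, 6): truth gives 0; bid 6 gives 1 > 0. Violating.
Others bid (6, 6, 6, 8): truth gives -7; bid 8 gives -1 > -7. Violating.
Others bid (6, 6, 6, 13): truth gives -7; bid 6 gives -6 > -7. Violating.
Others bid (6, 6, 7, 8): truth gives -7; bid 8 gives -1 > -7. Violating.
Others bid (6, 6, 6, 7): truth gives 0; no alternative beats it.
Others bid (6, 6, 7, 6): truth gives 0; no alternative beats it.
(Checking all 256 profiles: 241 have a profitable deviation, 15 do not.)

241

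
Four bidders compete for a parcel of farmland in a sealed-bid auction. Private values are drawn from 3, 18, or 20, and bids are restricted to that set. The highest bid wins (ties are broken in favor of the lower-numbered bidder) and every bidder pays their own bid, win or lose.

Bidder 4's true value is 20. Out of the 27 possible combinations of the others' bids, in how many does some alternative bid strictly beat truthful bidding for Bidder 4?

20

Others bid (3, 3, 3): truth gives 0; bid 18 gives 2 > 0. Violating.
Others bid (3, 3, 20): truth gives -20; bid 3 gives -3 > -20. Violating.
Others bid (3, 18, 20): truth gives -20; bid 3 gives -3 > -20. Violating.
Others bid (3, 20, 3): truth gives -20; bid 3 gives -3 > -20. Violating.
Others bid (3, 3, 18): truth gives 0; no alternative beats it.
Others bid (3, 18, 3): truth gives 0; no alternative beats it.
(Checking all 27 profiles: 20 have a profitable deviation, 7 do not.)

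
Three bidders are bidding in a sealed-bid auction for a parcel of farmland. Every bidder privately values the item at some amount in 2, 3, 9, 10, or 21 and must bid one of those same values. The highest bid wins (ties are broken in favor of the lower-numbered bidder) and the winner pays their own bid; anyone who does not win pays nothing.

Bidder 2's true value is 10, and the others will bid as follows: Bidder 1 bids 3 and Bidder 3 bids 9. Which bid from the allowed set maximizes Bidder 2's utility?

9

Bid 2: loses, pays 0, utility 0.
Bid 3: loses, pays 0, utility 0.
Bid 9: wins, pays 9, utility 10 - 9 = 1.
Bid 10: wins, pays 10, utility 10 - 10 = 0.
Bid 21: wins, pays 21, utility 10 - 21 = -11.
The best choice is 9 with utility 1.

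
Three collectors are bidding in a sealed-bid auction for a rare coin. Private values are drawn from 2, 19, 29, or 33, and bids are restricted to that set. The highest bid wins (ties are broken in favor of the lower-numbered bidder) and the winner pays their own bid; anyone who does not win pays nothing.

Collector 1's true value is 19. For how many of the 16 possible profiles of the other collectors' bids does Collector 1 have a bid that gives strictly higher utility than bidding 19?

Others bid (2, 2): truth gives 0; bid 2 gives 17 > 0. Violating.
Others bid (2, 19): truth gives 0; no alternative beats it.
Others bid (2, 29): truth gives 0; no alternative beats it.
(Checking all 16 profiles: 1 has a profitable deviation, 15 do not.)

1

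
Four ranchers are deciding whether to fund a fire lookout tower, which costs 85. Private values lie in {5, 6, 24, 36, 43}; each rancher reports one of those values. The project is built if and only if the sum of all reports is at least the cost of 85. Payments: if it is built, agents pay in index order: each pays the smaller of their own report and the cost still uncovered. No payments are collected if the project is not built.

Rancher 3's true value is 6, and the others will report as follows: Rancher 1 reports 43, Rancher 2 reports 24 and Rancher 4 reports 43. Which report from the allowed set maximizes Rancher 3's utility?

Report 5: project built, pays 5, utility 6 - 5 = 1.
Report 6: project built, pays 6, utility 6 - 6 = 0.
Report 24: project built, pays 18, utility 6 - 18 = -12.
Report 36: project built, pays 18, utility 6 - 18 = -12.
Report 43: project built, pays 18, utility 6 - 18 = -12.
The best choice is 5 with utility 1.

5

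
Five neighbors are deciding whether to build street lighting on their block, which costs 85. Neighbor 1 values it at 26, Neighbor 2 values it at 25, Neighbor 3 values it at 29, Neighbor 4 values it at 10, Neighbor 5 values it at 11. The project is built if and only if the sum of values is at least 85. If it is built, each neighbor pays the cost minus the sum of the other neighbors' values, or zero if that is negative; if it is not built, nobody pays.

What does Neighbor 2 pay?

Total value 101 ≥ cost 85, so the project is built.
The other neighbors' values sum to 76.
Cost minus that sum is 85 - 76 = 9.

9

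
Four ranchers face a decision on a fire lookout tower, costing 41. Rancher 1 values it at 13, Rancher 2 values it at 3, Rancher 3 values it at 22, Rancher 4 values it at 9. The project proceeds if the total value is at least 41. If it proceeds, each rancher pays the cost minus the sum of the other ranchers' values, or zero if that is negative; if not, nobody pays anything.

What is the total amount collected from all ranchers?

26

Total value 47 ≥ cost 41, so it is built.
Rancher 1: others sum to 34; max(0, 41 - 34) = 7.
Rancher 2: others sum to 44; max(0, 41 - 44) = 0.
Rancher 3: others sum to 25; max(0, 41 - 25) = 16.
Rancher 4: others sum to 38; max(0, 41 - 38) = 3.
Total collected = 7 + 0 + 16 + 3 = 26.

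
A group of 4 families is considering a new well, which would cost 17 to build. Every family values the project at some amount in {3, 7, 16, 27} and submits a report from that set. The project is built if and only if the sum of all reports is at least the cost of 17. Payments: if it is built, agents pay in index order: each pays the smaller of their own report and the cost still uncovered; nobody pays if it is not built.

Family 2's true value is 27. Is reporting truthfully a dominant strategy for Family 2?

Consider the case where Family 1 reports 3, Family 3 reports 3 and Family 4 reports 7.
Truthful report 27: project built, pays 14, utility 27 - 14 = 13.
Report 7 instead: project built, pays 7, utility 27 - 7 = 20.
Since 20 > 13, reporting 7 is strictly better here, so truthful reporting is not dominant.

No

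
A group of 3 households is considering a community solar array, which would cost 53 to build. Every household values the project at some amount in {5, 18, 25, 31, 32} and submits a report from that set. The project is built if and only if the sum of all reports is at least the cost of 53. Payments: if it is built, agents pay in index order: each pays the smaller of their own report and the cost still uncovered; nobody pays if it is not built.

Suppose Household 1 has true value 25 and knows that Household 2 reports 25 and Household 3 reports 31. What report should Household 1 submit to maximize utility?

5

Report 5: project built, pays 5, utility 25 - 5 = 20.
Report 18: project built, pays 18, utility 25 - 18 = 7.
Report 25: project built, pays 25, utility 25 - 25 = 0.
Report 31: project built, pays 31, utility 25 - 31 = -6.
Report 32: project built, pays 32, utility 25 - 32 = -7.
The best choice is 5 with utility 20.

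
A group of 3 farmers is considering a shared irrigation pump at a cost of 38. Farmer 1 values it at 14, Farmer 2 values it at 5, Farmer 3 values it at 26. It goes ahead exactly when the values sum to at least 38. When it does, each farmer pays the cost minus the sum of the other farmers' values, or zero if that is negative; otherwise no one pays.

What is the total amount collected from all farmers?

Total value 45 ≥ cost 38, so it is built.
Farmer 1: others sum to 31; max(0, 38 - 31) = 7.
Farmer 2: others sum to 40; max(0, 38 - 40) = 0.
Farmer 3: others sum to 19; max(0, 38 - 19) = 19.
Total collected = 7 + 0 + 19 = 26.

26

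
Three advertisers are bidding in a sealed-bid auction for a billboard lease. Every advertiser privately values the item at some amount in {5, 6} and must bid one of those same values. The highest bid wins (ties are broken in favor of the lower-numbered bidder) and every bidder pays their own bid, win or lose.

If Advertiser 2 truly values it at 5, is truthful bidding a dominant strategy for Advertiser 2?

No

Consider the case where Advertiser 1 bids 5 and Advertiser 3 bids 5.
Truthful bid 5: loses but pays 5, utility -5.
Bid 6 instead: wins, pays 6, utility 5 - 6 = -1.
Since -1 > -5, bidding 6 is strictly better here, so truthful bidding is not dominant.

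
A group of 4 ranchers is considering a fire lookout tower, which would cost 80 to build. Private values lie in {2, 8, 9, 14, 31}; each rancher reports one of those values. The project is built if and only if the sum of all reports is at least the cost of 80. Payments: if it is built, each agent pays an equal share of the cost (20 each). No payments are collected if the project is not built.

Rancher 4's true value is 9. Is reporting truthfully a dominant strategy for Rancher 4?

No

Consider the case where Rancher 1 reports 9, Rancher 2 reports 31 and Rancher 3 reports 31.
Truthful report 9: project built, pays 20, utility 9 - 20 = -11.
Report 2 instead: project not built, utility 0.
Since 0 > -11, reporting 2 is strictly better here, so truthful reporting is not dominant.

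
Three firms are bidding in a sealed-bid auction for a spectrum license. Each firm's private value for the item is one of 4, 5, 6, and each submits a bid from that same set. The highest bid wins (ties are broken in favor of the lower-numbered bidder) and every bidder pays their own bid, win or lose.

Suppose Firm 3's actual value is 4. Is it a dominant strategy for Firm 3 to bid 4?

Consider the case where Firm 1 bids 4 and Firm 2 bids 4.
Truthful bid 4: loses but pays 4, utility -4.
Bid 5 instead: wins, pays 5, utility 4 - 5 = -1.
Since -1 > -4, bidding 5 is strictly better here, so truthful bidding is not dominant.

No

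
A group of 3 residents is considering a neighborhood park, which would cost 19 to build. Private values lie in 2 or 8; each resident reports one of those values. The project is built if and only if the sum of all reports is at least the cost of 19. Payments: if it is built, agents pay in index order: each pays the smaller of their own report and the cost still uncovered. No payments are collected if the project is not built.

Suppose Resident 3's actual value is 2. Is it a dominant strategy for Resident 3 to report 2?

Check each profile of the others' reports and compare truth against every alternative report.
Others report (8, 8): truth gives 0, best alternative gives -1.
Others report (2, 2): truth gives 0, best alternative gives 0.
Others report (2, 8): truth gives 0, best alternative gives 0.
Others report (8, 2): truth gives 0, best alternative gives 0.
In every case the truthful report is at least as good as any alternative, so it is a dominant strategy.

Yes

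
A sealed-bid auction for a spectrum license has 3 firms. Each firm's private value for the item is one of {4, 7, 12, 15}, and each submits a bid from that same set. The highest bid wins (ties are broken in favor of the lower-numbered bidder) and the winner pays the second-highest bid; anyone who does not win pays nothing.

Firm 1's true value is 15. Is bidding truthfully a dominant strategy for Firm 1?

Check each profile of the others' bids and compare truth against every alternative bid.
Others bid (4, 4): truth gives 11, best alternative gives 11.
Others bid (4, 7): truth gives 8, best alternative gives 8.
Others bid (7, 4): truth gives 8, best alternative gives 8.
Others bid (7, 7): truth gives 8, best alternative gives 8.
Others bid (4, 12): truth gives 3, best alternative gives 3.
Others bid (7, 12): truth gives 3, best alternative gives 3.
(Remaining 10 profiles checked similarly; truth is weakly best in each.)
In every case the truthful bid is at least as good as any alternative, so it is a dominant strategy.

Yes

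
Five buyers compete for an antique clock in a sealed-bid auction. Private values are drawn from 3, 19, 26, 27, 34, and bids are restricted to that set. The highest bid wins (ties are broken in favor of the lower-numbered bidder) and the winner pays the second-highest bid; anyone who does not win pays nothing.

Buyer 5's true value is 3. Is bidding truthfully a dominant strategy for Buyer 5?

Check each profile of the others' bids and compare truth against every alternative bid.
Others bid (3, 3, 3, 3): truth gives 0, best alternative gives 0.
Others bid (3, 3, 3, 19): truth gives 0, best alternative gives 0.
Others bid (3, 3, 3, 26): truth gives 0, best alternative gives 0.
Others bid (3, 3, 3, 27): truth gives 0, best alternative gives 0.
Others bid (3, 3, 3, 34): truth gives 0, best alternative gives 0.
Others bid (3, 3, 19, 3): truth gives 0, best alternative gives 0.
(Remaining 619 profiles checked similarly; truth is weakly best in each.)
In every case the truthful bid is at least as good as any alternative, so it is a dominant strategy.

Yes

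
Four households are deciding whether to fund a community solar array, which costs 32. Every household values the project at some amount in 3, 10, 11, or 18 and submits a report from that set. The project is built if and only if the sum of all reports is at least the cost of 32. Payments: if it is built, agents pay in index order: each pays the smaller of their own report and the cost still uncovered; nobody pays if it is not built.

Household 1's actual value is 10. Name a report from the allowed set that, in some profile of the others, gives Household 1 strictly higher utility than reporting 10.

3

Suppose Household 2 reports 3, Household 3 reports 10 and Household 4 reports 18.
Report 10: project built, pays 10, utility 10 - 10 = 0.
Report 3: project built, pays 3, utility 10 - 3 = 7.
So reporting 3 beats truth here (7 > 0).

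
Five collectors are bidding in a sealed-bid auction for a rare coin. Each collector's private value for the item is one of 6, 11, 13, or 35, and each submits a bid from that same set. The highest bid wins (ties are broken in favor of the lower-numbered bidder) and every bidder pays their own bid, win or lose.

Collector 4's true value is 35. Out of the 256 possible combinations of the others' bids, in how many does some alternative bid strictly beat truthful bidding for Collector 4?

172

Others bid (6, 6, 6, 6): truth gives 0; bid 11 gives 24 > 0. Violating.
Others bid (6, 6, 6, 11): truth gives 0; bid 11 gives 24 > 0. Violating.
Others bid (6, 6, 6, 13): truth gives 0; bid 13 gives 22 > 0. Violating.
Others bid (6, 6, 11, 6): truth gives 0; bid 13 gives 22 > 0. Violating.
Others bid (6, 6, 6, 35): truth gives 0; no alternative beats it.
Others bid (6, 6, 11, 35): truth gives 0; no alternative beats it.
(Checking all 256 profiles: 172 have a profitable deviation, 84 do not.)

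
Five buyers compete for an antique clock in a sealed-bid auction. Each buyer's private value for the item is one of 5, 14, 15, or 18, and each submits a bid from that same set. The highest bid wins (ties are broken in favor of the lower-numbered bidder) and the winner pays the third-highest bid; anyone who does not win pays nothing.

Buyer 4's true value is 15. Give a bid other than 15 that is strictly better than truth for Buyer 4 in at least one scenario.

18

Suppose Buyer 1 bids 5, Buyer 2 bids 5, Buyer 3 bids 5 and Buyer 5 bids 18.
Bid 15: loses, pays 0, utility 0.
Bid 18: wins, pays 5, utility 15 - 5 = 10.
So bidding 18 beats truth here (10 > 0).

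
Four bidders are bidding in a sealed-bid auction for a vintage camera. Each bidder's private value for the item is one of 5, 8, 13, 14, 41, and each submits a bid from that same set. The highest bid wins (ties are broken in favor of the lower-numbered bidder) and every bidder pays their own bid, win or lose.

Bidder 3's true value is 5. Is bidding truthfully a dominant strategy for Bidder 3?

No

Consider the case where Bidder 1 bids 5, Bidder 2 bids 5 and Bidder 4 bids 5.
Truthful bid 5: loses but pays 5, utility -5.
Bid 8 instead: wins, pays 8, utility 5 - 8 = -3.
Since -3 > -5, bidding 8 is strictly better here, so truthful bidding is not dominant.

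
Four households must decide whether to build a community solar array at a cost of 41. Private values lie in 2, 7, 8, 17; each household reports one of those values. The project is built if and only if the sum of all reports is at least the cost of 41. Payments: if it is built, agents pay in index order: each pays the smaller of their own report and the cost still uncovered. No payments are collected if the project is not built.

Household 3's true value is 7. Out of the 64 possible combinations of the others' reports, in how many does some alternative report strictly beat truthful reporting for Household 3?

Others report (7, 17, 17): truth gives 0; report 2 gives 5 > 0. Violating.
Others report (8, 17, 17): truth gives 0; report 2 gives 5 > 0. Violating.
Others report (17, 7, 17): truth gives 0; report 2 gives 5 > 0. Violating.
Others report (17, 8, 17): truth gives 0; report 2 gives 5 > 0. Violating.
Others report (2, 2, 2): truth gives 0; no alternative beats it.
Others report (2, 2, 7): truth gives 0; no alternative beats it.
(Checking all 64 profiles: 7 have a profitable deviation, 57 do not.)

7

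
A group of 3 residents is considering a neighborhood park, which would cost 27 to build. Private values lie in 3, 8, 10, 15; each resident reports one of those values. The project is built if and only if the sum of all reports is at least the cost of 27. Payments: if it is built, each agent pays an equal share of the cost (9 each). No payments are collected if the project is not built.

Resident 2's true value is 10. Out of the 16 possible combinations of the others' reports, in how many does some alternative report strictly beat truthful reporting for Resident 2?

Others report (3, 10): truth gives 0; report 15 gives 1 > 0. Violating.
Others report (8, 8): truth gives 0; report 15 gives 1 > 0. Violating.
Others report (10, 3): truth gives 0; report 15 gives 1 > 0. Violating.
Others report (3, 3): truth gives 0; no alternative beats it.
Others report (3, 8): truth gives 0; no alternative beats it.
(Checking all 16 profiles: 3 have a profitable deviation, 13 do not.)

3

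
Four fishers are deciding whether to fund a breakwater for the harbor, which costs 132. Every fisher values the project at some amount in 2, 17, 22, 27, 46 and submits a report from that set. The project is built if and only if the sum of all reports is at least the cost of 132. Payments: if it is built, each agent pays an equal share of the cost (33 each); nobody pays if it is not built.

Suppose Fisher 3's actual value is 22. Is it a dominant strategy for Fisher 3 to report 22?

No

Consider the case where Fisher 1 reports 22, Fisher 2 reports 46 and Fisher 4 reports 46.
Truthful report 22: project built, pays 33, utility 22 - 33 = -11.
Report 2 instead: project not built, utility 0.
Since 0 > -11, reporting 2 is strictly better here, so truthful reporting is not dominant.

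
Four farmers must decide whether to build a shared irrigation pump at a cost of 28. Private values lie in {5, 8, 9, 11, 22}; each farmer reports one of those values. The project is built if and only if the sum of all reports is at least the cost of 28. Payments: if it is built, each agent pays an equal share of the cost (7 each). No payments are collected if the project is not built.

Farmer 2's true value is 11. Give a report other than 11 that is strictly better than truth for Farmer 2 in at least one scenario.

Suppose Farmer 1 reports 5, Farmer 3 reports 5 and Farmer 4 reports 5.
Report 11: project not built, utility 0.
Report 22: project built, pays 7, utility 11 - 7 = 4.
So reporting 22 beats truth here (4 > 0).

22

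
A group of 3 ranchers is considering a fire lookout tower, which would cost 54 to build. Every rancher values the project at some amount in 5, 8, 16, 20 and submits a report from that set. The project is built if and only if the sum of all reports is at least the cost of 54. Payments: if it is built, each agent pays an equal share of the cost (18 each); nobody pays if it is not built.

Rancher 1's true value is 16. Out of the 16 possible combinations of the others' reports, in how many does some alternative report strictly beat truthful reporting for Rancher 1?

1

Others report (20, 20): truth gives -2; report 5 gives 0 > -2. Violating.
Others report (5, 5): truth gives 0; no alternative beats it.
Others report (5, 8): truth gives 0; no alternative beats it.
(Checking all 16 profiles: 1 has a profitable deviation, 15 do not.)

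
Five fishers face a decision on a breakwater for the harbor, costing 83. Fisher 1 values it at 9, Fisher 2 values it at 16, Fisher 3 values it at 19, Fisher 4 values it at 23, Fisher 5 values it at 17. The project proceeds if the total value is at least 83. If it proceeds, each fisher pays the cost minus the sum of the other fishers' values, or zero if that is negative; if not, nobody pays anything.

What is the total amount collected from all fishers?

79

Total value 84 ≥ cost 83, so it is built.
Fisher 1: others sum to 75; max(0, 83 - 75) = 8.
Fisher 2: others sum to 68; max(0, 83 - 68) = 15.
Fisher 3: others sum to 65; max(0, 83 - 65) = 18.
Fisher 4: others sum to 61; max(0, 83 - 61) = 22.
Fisher 5: others sum to 67; max(0, 83 - 67) = 16.
Total collected = 8 + 15 + 18 + 22 + 16 = 79.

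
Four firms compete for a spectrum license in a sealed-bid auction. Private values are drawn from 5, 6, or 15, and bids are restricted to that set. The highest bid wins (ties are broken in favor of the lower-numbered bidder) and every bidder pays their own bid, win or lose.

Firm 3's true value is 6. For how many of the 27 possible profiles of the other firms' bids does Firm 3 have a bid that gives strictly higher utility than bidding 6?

Others bid (5, 5, 15): truth gives -6; bid 5 gives -5 > -6. Violating.
Others bid (5, 6, 5): truth gives -6; bid 5 gives -5 > -6. Violating.
Others bid (5, 6, 6): truth gives -6; bid 5 gives -5 > -6. Violating.
Others bid (5, 6, 15): truth gives -6; bid 5 gives -5 > -6. Violating.
Others bid (5, 5, 5): truth gives 0; no alternative beats it.
Others bid (5, 5, 6): truth gives 0; no alternative beats it.
(Checking all 27 profiles: 25 have a profitable deviation, 2 do not.)

25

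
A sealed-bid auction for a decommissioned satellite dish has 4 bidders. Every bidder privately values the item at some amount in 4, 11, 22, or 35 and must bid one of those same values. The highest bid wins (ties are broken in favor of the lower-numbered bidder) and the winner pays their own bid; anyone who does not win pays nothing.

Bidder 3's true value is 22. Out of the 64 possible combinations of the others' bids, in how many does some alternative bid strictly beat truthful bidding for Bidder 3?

Others bid (4, 4, 4): truth gives 0; bid 11 gives 11 > 0. Violating.
Others bid (4, 4, 11): truth gives 0; bid 11 gives 11 > 0. Violating.
Others bid (4, 4, 22): truth gives 0; no alternative beats it.
Others bid (4, 4, 35): truth gives 0; no alternative beats it.
(Checking all 64 profiles: 2 have a profitable deviation, 62 do not.)

2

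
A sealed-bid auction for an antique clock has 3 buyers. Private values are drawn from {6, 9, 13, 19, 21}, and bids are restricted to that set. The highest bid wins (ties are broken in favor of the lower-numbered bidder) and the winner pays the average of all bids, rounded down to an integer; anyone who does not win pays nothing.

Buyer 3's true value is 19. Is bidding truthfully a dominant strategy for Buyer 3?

No

Consider the case where Buyer 1 bids 6 and Buyer 2 bids 6.
Truthful bid 19: wins, pays 10, utility 19 - 10 = 9.
Bid 9 instead: wins, pays 7, utility 19 - 7 = 12.
Since 12 > 9, bidding 9 is strictly better here, so truthful bidding is not dominant.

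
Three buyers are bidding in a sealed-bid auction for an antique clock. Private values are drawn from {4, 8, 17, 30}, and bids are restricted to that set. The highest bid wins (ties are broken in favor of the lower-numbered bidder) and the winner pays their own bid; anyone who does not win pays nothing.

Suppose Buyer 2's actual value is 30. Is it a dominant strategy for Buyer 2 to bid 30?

Consider the case where Buyer 1 bids 4 and Buyer 3 bids 4.
Truthful bid 30: wins, pays 30, utility 30 - 30 = 0.
Bid 8 instead: wins, pays 8, utility 30 - 8 = 22.
Since 22 > 0, bidding 8 is strictly better here, so truthful bidding is not dominant.

No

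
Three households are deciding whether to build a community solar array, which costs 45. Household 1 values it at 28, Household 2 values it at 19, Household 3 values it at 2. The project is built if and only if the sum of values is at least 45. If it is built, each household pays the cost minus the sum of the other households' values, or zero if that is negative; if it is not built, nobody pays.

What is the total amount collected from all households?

Total value 49 ≥ cost 45, so it is built.
Household 1: others sum to 21; max(0, 45 - 21) = 24.
Household 2: others sum to 30; max(0, 45 - 30) = 15.
Household 3: others sum to 47; max(0, 45 - 47) = 0.
Total collected = 24 + 15 + 0 = 39.

39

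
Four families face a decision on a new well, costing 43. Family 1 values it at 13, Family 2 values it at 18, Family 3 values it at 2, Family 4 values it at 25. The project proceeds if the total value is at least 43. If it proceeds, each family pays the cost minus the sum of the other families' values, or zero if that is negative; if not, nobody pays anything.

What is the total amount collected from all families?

Total value 58 ≥ cost 43, so it is built.
Family 1: others sum to 45; max(0, 43 - 45) = 0.
Family 2: others sum to 40; max(0, 43 - 40) = 3.
Family 3: others sum to 56; max(0, 43 - 56) = 0.
Family 4: others sum to 33; max(0, 43 - 33) = 10.
Total collected = 0 + 3 + 0 + 10 = 13.

13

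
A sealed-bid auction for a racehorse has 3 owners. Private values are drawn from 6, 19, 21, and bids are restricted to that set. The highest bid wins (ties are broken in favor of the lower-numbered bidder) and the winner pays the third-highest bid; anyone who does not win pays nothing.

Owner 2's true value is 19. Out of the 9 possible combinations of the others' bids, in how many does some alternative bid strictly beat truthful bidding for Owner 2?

2

Others bid (6, 21): truth gives 0; bid 21 gives 13 > 0. Violating.
Others bid (19, 6): truth gives 0; bid 21 gives 13 > 0. Violating.
Others bid (6, 6): truth gives 13; no alternative beats it.
Others bid (6, 19): truth gives 13; no alternative beats it.
(Checking all 9 profiles: 2 have a profitable deviation, 7 do not.)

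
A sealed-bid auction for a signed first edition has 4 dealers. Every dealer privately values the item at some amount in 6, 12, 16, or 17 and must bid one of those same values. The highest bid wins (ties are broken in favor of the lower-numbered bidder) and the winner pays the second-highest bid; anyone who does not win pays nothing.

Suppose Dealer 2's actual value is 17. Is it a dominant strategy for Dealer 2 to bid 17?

Check each profile of the others' bids and compare truth against every alternative bid.
Others bid (16, 6, 6): truth gives 1, best alternative gives 0.
Others bid (16, 6, 12): truth gives 1, best alternative gives 0.
Others bid (16, 6, 16): truth gives 1, best alternative gives 0.
Others bid (16, 12, 6): truth gives 1, best alternative gives 0.
Others bid (16, 12, 12): truth gives 1, best alternative gives 0.
Others bid (16, 12, 16): truth gives 1, best alternative gives 0.
(Remaining 58 profiles checked similarly; truth is weakly best in each.)
In every case the truthful bid is at least as good as any alternative, so it is a dominant strategy.

Yes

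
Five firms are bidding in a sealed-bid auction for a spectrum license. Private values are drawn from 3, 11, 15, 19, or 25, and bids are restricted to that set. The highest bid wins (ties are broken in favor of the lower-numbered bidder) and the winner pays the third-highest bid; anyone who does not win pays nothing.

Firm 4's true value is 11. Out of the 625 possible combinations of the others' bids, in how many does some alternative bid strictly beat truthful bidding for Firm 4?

12

Others bid (3, 3, 3, 15): truth gives 0; bid 15 gives 8 > 0. Violating.
Others bid (3, 3, 3, 19): truth gives 0; bid 19 gives 8 > 0. Violating.
Others bid (3, 3, 3, 25): truth gives 0; bid 25 gives 8 > 0. Violating.
Others bid (3, 3, 11, 3): truth gives 0; bid 15 gives 8 > 0. Violating.
Others bid (3, 3, 3, 3): truth gives 8; no alternative beats it.
Others bid (3, 3, 3, 11): truth gives 8; no alternative beats it.
(Checking all 625 profiles: 12 have a profitable deviation, 613 do not.)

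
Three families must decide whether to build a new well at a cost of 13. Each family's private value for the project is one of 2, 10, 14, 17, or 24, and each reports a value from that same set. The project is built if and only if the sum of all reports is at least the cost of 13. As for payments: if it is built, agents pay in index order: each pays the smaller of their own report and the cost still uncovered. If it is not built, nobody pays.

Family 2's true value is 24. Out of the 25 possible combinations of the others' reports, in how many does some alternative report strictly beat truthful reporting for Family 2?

10

Others report (2, 2): truth gives 13; report 10 gives 14 > 13. Violating.
Others report (2, 10): truth gives 13; report 2 gives 22 > 13. Violating.
Others report (2, 14): truth gives 13; report 2 gives 22 > 13. Violating.
Others report (2, 17): truth gives 13; report 2 gives 22 > 13. Violating.
Others report (14, 2): truth gives 24; no alternative beats it.
Others report (14, 10): truth gives 24; no alternative beats it.
(Checking all 25 profiles: 10 have a profitable deviation, 15 do not.)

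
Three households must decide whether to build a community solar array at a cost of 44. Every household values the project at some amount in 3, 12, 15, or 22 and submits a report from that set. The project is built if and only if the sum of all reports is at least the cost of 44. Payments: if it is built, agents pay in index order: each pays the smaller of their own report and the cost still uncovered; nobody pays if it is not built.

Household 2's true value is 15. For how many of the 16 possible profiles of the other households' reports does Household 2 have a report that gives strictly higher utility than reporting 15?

5

Others report (12, 22): truth gives 0; report 12 gives 3 > 0. Violating.
Others report (15, 22): truth gives 0; report 12 gives 3 > 0. Violating.
Others report (22, 12): truth gives 0; report 12 gives 3 > 0. Violating.
Others report (22, 15): truth gives 0; report 12 gives 3 > 0. Violating.
Others report (3, 3): truth gives 0; no alternative beats it.
Others report (3, 12): truth gives 0; no alternative beats it.
(Checking all 16 profiles: 5 have a profitable deviation, 11 do not.)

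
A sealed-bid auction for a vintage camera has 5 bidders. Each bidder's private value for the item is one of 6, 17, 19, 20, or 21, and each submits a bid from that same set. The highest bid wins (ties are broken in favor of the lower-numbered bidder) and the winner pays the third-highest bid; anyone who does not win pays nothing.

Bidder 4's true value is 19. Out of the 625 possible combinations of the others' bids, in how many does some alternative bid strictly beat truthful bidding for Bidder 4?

64

Others bid (6, 6, 6, 20): truth gives 0; bid 20 gives 13 > 0. Violating.
Others bid (6, 6, 6, 21): truth gives 0; bid 21 gives 13 > 0. Violating.
Others bid (6, 6, 17, 20): truth gives 0; bid 20 gives 2 > 0. Violating.
Others bid (6, 6, 17, 21): truth gives 0; bid 21 gives 2 > 0. Violating.
Others bid (6, 6, 6, 6): truth gives 13; no alternative beats it.
Others bid (6, 6, 6, 17): truth gives 13; no alternative beats it.
(Checking all 625 profiles: 64 have a profitable deviation, 561 do not.)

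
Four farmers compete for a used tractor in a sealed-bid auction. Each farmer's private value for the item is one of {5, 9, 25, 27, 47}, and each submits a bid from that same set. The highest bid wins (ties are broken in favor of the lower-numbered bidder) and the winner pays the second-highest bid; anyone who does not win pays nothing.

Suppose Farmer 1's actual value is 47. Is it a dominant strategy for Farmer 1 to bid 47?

Check each profile of the others' bids and compare truth against every alternative bid.
Others bid (5, 5, 5): truth gives 42, best alternative gives 42.
Others bid (5, 5, 9): truth gives 38, best alternative gives 38.
Others bid (5, 9, 5): truth gives 38, best alternative gives 38.
Others bid (5, 9, 9): truth gives 38, best alternative gives 38.
Others bid (9, 5, 5): truth gives 38, best alternative gives 38.
Others bid (9, 5, 9): truth gives 38, best alternative gives 38.
(Remaining 119 profiles checked similarly; truth is weakly best in each.)
In every case the truthful bid is at least as good as any alternative, so it is a dominant strategy.

Yes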